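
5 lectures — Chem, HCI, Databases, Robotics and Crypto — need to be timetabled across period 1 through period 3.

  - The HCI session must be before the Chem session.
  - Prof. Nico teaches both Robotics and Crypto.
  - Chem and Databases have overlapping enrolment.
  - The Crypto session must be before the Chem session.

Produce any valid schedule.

HCI=period 1; Crypto=period 1; Robotics=period 2; Chem=period 2; Databases=period 1

Checking: Crypto(period 1) before Chem(period 2); HCI(period 1) before Chem(period 2); Robotics(period 2) != Crypto(period 1); Chem(period 2) != Databases(period 1).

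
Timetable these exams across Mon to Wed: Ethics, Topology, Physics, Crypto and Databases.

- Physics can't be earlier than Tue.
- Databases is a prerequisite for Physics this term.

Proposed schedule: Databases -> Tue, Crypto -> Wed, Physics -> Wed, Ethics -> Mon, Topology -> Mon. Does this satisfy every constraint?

Physics can't be earlier than Tue — holds.
Databases is a prerequisite for Physics this term — holds.

Yes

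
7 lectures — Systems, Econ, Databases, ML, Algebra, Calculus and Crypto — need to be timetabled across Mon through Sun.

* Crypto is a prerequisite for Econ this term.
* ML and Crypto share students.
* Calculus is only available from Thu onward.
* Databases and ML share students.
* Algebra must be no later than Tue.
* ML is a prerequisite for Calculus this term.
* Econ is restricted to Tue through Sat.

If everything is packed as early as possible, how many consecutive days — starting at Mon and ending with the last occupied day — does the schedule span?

4 days

The precedence chain requires at least 2 distinct days.
Calculus can't be placed before Thu — that is day 4 counting from Mon — so the schedule must run through at least 4 days.
4 works (last occupied day: Thu): for example Econ in Tue; Systems in Mon; Calculus in Thu; Databases in Mon; ML in Tue; Algebra in Mon; Crypto in Mon.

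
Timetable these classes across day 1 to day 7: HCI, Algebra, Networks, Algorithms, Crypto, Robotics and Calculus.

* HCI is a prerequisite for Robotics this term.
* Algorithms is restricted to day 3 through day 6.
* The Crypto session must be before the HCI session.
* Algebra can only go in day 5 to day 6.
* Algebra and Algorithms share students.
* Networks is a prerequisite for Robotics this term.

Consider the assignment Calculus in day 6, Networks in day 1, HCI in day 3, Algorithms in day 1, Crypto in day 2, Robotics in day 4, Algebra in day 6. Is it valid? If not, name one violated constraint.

No. Algorithms is restricted to day 3 through day 6 is not satisfied.

Networks is a prerequisite for Robotics this term — holds.
Algebra can only go in day 5 to day 6 — holds.
The Crypto session must be before the HCI session — holds.
HCI is a prerequisite for Robotics this term — holds.
Algorithms is restricted to day 3 through day 6 — violated.
Algebra and Algorithms share students — holds.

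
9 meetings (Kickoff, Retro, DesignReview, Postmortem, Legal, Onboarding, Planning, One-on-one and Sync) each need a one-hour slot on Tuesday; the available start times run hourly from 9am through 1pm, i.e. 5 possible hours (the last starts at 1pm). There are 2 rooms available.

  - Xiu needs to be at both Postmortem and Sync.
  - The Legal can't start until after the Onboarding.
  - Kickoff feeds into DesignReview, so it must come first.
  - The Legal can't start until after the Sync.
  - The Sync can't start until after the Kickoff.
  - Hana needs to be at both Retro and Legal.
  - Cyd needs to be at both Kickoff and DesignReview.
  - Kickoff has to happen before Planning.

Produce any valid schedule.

One-on-one=1pm; Legal=11am; Sync=10am; Retro=12pm; Onboarding=9am; Kickoff=9am; Postmortem=12pm; Planning=11am; DesignReview=10am

Checking: Kickoff(9am) before Planning(11am); Sync(10am) before Legal(11am); Kickoff(9am) before Sync(10am); Onboarding(9am) before Legal(11am); Kickoff(9am) before DesignReview(10am); Kickoff(9am) != DesignReview(10am); Postmortem(12pm) != Sync(10am); Retro(12pm) != Legal(11am); max 2 per hour (cap 2).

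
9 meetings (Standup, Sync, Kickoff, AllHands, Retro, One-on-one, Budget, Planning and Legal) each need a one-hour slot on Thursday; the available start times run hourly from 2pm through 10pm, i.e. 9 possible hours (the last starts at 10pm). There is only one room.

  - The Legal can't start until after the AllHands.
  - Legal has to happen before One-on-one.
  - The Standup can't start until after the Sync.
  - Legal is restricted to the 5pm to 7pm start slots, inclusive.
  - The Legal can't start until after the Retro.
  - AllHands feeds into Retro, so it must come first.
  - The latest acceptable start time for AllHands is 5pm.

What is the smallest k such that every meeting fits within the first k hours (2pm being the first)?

9

The precedence chain requires at least 4 distinct hours.
With at most 1 per hour and 9 meetings, at least 9 hours are needed.
Propagating the time windows through the other constraints, One-on-one can't land before 6pm — that is hour 5 counting from 2pm — so the schedule must run through at least 5 hours.
9 works (last occupied hour: 10pm): for example Budget in 9pm, Retro in 3pm, Standup in 6pm, Planning in 10pm, AllHands in 2pm, Kickoff in 8pm, Sync in 4pm, One-on-one in 7pm, Legal in 5pm.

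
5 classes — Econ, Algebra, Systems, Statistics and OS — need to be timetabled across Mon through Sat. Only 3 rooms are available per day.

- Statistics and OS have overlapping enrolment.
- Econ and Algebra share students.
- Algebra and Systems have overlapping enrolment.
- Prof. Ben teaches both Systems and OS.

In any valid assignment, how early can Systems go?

Systems at Mon is achievable: Algebra in Tue; Econ in Mon; OS in Tue; Statistics in Mon; Systems in Mon.

Mon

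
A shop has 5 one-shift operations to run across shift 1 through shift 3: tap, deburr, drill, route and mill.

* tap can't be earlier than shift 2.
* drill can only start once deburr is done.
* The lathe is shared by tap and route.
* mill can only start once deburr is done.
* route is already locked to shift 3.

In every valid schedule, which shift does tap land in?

tap's window is shift 2–shift 3.
route is fixed at shift 3, and tap can't share a shift with route.
So tap must be shift 2.

shift 2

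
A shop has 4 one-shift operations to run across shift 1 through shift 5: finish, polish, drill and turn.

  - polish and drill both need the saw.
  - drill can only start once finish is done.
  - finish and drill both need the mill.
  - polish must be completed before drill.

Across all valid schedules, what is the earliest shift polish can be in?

shift 1

Downstream work caps polish at shift 4.
polish at shift 1 is achievable: finish -> shift 1, polish -> shift 1, turn -> shift 1, drill -> shift 2.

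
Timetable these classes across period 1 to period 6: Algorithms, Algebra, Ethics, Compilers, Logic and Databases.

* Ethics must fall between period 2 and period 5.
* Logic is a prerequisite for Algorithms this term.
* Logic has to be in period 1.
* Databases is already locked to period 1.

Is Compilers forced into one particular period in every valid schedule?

No

Compilers can be period 1 (e.g. Compilers -> period 1; Logic -> period 1; Databases -> period 1; Algebra -> period 1; Ethics -> period 2; Algorithms -> period 2) or period 2 (e.g. Databases=period 1, Ethics=period 2, Logic=period 1, Algebra=period 1, Algorithms=period 2, Compilers=period 2).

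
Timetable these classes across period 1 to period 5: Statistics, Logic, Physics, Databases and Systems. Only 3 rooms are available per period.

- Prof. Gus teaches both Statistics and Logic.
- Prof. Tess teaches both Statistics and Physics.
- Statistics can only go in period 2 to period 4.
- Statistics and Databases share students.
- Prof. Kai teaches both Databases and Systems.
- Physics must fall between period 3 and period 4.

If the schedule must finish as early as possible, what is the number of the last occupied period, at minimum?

period 3

With at most 3 per period and 5 classes, at least 2 periods are needed.
Physics can't be placed before period 3, so the schedule must run through at least period 3.
3 works (last occupied period: period 3): for example Logic in period 1; Databases in period 1; Physics in period 3; Systems in period 2; Statistics in period 2.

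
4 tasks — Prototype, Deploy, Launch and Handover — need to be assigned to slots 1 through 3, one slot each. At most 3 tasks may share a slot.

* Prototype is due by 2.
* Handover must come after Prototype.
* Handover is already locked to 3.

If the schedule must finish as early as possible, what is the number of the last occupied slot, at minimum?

The precedence chain requires at least 2 distinct slots.
With at most 3 per slot and 4 tasks, at least 2 slots are needed.
Handover can't be placed before 3, so the schedule must run through at least slot 3.
3 works (last occupied slot: 3): for example Deploy=1, Launch=1, Prototype=1, Handover=3.

3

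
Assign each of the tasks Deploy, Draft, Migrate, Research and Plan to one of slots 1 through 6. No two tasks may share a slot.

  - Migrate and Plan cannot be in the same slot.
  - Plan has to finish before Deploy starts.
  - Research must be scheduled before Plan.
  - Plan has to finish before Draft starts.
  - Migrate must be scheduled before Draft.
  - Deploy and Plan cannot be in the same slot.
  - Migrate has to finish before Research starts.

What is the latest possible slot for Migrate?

Downstream work caps Migrate at 3.
Migrate at 2 is achievable: Draft -> 5; Deploy -> 6; Migrate -> 2; Research -> 3; Plan -> 4.
Nothing later works — the conflict and capacity constraints rule out every slot after 2.

2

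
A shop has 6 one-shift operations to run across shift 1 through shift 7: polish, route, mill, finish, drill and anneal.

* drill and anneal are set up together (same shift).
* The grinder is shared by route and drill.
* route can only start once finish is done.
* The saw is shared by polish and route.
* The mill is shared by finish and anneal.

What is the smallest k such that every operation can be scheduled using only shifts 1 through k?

The precedence chain requires at least 2 distinct shifts.
Could 2 shifts be enough, i.e. nothing placed later than shift 2? No: route must come after finish (at shift 1 or later) → {shift 2}; finish must come before route (at shift 2 or earlier) → {shift 1}; anneal can't share with finish (shift 1) → {shift 2}; drill can't share with route (shift 2) → {shift 1}; drill must be in the same shift as anneal (in {shift 2}) → nothing is left.
So 2 shifts is not enough.
3 works (last occupied shift: shift 3): for example mill in shift 1, drill in shift 3, route in shift 2, anneal in shift 3, finish in shift 1, polish in shift 1.

3 shifts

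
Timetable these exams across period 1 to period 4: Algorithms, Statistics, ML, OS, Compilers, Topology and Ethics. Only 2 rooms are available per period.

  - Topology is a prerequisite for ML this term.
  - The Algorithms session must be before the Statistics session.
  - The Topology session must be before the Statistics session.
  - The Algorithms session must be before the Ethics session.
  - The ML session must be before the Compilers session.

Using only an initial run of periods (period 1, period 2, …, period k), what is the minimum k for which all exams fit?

4

The precedence chain requires at least 3 distinct periods.
With at most 2 per period and 7 exams, at least 4 periods are needed.
4 works (last occupied period: period 4): for example ML=period 2, OS=period 4, Algorithms=period 1, Ethics=period 3, Topology=period 1, Compilers=period 3, Statistics=period 2.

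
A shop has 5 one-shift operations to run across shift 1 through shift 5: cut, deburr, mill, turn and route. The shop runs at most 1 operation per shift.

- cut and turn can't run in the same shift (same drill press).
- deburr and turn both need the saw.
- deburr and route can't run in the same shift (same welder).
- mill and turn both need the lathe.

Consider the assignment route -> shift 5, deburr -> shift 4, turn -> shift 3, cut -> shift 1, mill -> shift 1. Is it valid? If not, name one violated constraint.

Invalid. The shop runs at most 1 operation per shift.

deburr and route can't run in the same shift (same welder) — holds.
cut and turn can't run in the same shift (same drill press) — holds.
mill and turn both need the lathe — holds.
deburr and turn both need the saw — holds.
The shop runs at most 1 operation per shift — violated.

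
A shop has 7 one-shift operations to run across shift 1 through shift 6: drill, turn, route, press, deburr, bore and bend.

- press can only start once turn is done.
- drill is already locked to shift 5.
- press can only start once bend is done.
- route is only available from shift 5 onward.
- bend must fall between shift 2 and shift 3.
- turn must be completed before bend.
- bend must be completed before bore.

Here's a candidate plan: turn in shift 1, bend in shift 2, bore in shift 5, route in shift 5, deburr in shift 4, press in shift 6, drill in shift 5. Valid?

Yes

bend must fall between shift 2 and shift 3 — holds.
press can only start once turn is done — holds.
route is only available from shift 5 onward — holds.
turn must be completed before bend — holds.
bend must be completed before bore — holds.
drill is already locked to shift 5 — holds.
press can only start once bend is done — holds.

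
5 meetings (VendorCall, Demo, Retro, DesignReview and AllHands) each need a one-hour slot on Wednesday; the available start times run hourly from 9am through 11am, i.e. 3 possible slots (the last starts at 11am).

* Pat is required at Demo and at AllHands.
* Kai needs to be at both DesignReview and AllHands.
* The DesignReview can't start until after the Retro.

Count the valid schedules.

Splitting on VendorCall: it can be 9am (12), 10am (12), 11am (12). Listing each branch's schedules as (Demo, Retro, DesignReview, AllHands):
VendorCall=9am: (9am,9am,10am,11am) (9am,9am,11am,10am) (9am,10am,11am,10am) (10am,9am,10am,9am) (10am,9am,10am,11am) (10am,9am,11am,9am) (10am,10am,11am,9am) (11am,9am,10am,9am) (11am,9am,11am,9am) (11am,9am,11am,10am) (11am,10am,11am,9am) (11am,10am,11am,10am) — 12.
VendorCall=10am: (9am,9am,10am,11am) (9am,9am,11am,10am) (9am,10am,11am,10am) (10am,9am,10am,9am) (10am,9am,10am,11am) (10am,9am,11am,9am) (10am,10am,11am,9am) (11am,9am,10am,9am) (11am,9am,11am,9am) (11am,9am,11am,10am) (11am,10am,11am,9am) (11am,10am,11am,10am) — 12.
VendorCall=11am: (9am,9am,10am,11am) (9am,9am,11am,10am) (9am,10am,11am,10am) (10am,9am,10am,9am) (10am,9am,10am,11am) (10am,9am,11am,9am) (10am,10am,11am,9am) (11am,9am,10am,9am) (11am,9am,11am,9am) (11am,9am,11am,10am) (11am,10am,11am,9am) (11am,10am,11am,10am) — 12.
Summing: 12 + 12 + 12 = 36.

36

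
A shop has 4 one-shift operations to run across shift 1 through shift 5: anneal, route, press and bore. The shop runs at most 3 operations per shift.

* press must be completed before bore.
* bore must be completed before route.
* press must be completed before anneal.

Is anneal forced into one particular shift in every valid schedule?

No

anneal can be shift 2 (e.g. anneal in shift 2, press in shift 1, route in shift 3, bore in shift 2) or shift 3 (e.g. press=shift 1; anneal=shift 3; bore=shift 2; route=shift 3).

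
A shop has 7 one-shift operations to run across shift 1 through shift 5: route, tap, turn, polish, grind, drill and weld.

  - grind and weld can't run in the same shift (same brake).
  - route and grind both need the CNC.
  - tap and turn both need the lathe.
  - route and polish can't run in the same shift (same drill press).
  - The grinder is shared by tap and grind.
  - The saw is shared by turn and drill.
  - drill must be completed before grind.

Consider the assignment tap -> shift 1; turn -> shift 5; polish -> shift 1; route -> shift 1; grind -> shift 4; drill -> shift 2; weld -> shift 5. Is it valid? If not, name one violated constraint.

The saw is shared by turn and drill — holds.
tap and turn both need the lathe — holds.
drill must be completed before grind — holds.
grind and weld can't run in the same shift (same brake) — holds.
The grinder is shared by tap and grind — holds.
route and polish can't run in the same shift (same drill press) — violated.
route and grind both need the CNC — holds.

No — it violates: route and polish can't run in the same shift (same drill press)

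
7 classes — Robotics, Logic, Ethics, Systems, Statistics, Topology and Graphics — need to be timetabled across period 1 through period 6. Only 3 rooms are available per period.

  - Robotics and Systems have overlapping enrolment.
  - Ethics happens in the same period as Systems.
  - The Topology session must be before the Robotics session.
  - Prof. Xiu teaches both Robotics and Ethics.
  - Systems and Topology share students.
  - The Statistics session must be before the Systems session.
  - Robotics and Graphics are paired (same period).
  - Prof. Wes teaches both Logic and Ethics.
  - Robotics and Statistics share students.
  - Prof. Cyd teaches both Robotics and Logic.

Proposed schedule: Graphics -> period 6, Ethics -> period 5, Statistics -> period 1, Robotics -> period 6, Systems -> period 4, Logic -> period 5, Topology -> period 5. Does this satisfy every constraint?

Invalid. Prof. Wes teaches both Logic and Ethics.

Ethics happens in the same period as Systems — violated.
Robotics and Graphics are paired (same period) — holds.
The Topology session must be before the Robotics session — holds.
Robotics and Statistics share students — holds.
Prof. Xiu teaches both Robotics and Ethics — holds.
Prof. Cyd teaches both Robotics and Logic — holds.
Only 3 rooms are available per period — holds.
The Statistics session must be before the Systems session — holds.
Robotics and Systems have overlapping enrolment — holds.
Prof. Wes teaches both Logic and Ethics — violated.
Systems and Topology share students — holds.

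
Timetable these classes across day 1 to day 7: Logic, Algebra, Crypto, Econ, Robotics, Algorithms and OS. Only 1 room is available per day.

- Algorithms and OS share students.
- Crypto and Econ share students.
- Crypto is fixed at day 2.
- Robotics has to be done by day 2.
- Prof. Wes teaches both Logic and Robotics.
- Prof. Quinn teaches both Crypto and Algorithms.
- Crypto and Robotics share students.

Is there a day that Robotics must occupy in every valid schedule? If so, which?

Robotics's window is day 1–day 2.
Crypto is fixed at day 2, and Robotics can't share a day with Crypto.
So Robotics must be day 1.

day 1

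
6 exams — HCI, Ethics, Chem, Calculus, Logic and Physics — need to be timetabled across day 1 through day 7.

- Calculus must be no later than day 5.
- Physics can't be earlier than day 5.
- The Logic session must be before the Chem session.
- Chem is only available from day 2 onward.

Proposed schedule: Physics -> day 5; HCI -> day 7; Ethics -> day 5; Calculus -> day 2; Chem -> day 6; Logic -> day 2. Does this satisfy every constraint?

Calculus must be no later than day 5 — holds.
Chem is only available from day 2 onward — holds.
The Logic session must be before the Chem session — holds.
Physics can't be earlier than day 5 — holds.

Yes, all constraints hold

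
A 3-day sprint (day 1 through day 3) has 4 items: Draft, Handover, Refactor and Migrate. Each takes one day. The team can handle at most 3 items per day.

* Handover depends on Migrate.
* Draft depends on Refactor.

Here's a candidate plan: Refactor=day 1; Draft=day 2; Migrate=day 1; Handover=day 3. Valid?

Draft depends on Refactor — holds.
Handover depends on Migrate — holds.
The team can handle at most 3 items per day — holds.

Yes, all constraints hold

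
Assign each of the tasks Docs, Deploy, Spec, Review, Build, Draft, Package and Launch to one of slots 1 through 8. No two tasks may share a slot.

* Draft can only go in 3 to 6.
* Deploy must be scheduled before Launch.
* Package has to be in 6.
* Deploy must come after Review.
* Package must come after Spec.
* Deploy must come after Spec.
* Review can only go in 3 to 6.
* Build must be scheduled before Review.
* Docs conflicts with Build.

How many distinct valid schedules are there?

Splitting on Deploy: it can be 4 (4), 5 (8), 7 (30). Listing each branch's schedules as (Docs, Spec, Review, Build, Draft, Package, Launch):
Deploy=4: (7,1,3,2,5,6,8) (7,2,3,1,5,6,8) (8,1,3,2,5,6,7) (8,2,3,1,5,6,7) — 4.
Deploy=5: (7,1,3,2,4,6,8) (7,1,4,2,3,6,8) (7,2,3,1,4,6,8) (7,2,4,1,3,6,8) (8,1,3,2,4,6,7) (8,1,4,2,3,6,7) (8,2,3,1,4,6,7) (8,2,4,1,3,6,7) — 8.
Deploy=7: (1,2,4,3,5,6,8) (1,2,5,3,4,6,8) (1,2,5,4,3,6,8) (1,3,4,2,5,6,8) (1,3,5,2,4,6,8) (1,4,3,2,5,6,8) (1,4,5,2,3,6,8) (1,5,3,2,4,6,8) (1,5,4,2,3,6,8) (2,1,4,3,5,6,8) (2,1,5,3,4,6,8) (2,1,5,4,3,6,8) (2,3,4,1,5,6,8) (2,3,5,1,4,6,8) (2,4,3,1,5,6,8) (2,4,5,1,3,6,8) (2,5,3,1,4,6,8) (2,5,4,1,3,6,8) (3,1,4,2,5,6,8) (3,1,5,2,4,6,8) (3,2,4,1,5,6,8) (3,2,5,1,4,6,8) (4,1,3,2,5,6,8) (4,1,5,2,3,6,8) (4,2,3,1,5,6,8) (4,2,5,1,3,6,8) (5,1,3,2,4,6,8) (5,1,4,2,3,6,8) (5,2,3,1,4,6,8) (5,2,4,1,3,6,8) — 30.
Summing: 4 + 8 + 30 = 42.

42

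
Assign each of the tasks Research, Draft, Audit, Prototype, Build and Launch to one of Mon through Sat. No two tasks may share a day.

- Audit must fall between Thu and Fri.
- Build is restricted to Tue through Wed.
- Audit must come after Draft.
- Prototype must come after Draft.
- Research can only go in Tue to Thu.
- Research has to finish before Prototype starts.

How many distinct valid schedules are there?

14

Splitting on Research: it can be Tue (5), Wed (5), Thu (4). Listing each branch's schedules as (Draft, Audit, Prototype, Build, Launch):
Research=Tue: (Mon,Thu,Fri,Wed,Sat) (Mon,Thu,Sat,Wed,Fri) (Mon,Fri,Thu,Wed,Sat) (Mon,Fri,Sat,Wed,Thu) (Thu,Fri,Sat,Wed,Mon) — 5.
Research=Wed: (Mon,Thu,Fri,Tue,Sat) (Mon,Thu,Sat,Tue,Fri) (Mon,Fri,Thu,Tue,Sat) (Mon,Fri,Sat,Tue,Thu) (Thu,Fri,Sat,Tue,Mon) — 5.
Research=Thu: (Mon,Fri,Sat,Tue,Wed) (Mon,Fri,Sat,Wed,Tue) (Tue,Fri,Sat,Wed,Mon) (Wed,Fri,Sat,Tue,Mon) — 4.
Summing: 5 + 5 + 4 = 14.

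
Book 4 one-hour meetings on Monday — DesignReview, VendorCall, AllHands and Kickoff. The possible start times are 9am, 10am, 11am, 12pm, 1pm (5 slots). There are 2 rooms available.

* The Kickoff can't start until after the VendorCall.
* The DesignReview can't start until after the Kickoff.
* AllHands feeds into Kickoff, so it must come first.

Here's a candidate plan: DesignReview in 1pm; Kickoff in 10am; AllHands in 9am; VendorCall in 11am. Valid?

No — it violates: The Kickoff can't start until after the VendorCall

AllHands feeds into Kickoff, so it must come first — holds.
The DesignReview can't start until after the Kickoff — holds.
There are 2 rooms available — holds.
The Kickoff can't start until after the VendorCall — violated.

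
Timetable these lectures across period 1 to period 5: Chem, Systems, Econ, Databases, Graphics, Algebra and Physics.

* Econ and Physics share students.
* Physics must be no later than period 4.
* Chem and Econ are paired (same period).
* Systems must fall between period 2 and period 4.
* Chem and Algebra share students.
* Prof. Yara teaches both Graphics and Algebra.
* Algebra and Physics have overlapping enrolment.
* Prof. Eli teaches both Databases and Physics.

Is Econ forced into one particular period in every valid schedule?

No

Econ can be period 1 (e.g. Econ in period 1; Graphics in period 1; Systems in period 2; Databases in period 1; Chem in period 1; Physics in period 2; Algebra in period 3) or period 2 (e.g. Databases in period 2; Physics in period 1; Systems in period 2; Graphics in period 1; Chem in period 2; Econ in period 2; Algebra in period 3).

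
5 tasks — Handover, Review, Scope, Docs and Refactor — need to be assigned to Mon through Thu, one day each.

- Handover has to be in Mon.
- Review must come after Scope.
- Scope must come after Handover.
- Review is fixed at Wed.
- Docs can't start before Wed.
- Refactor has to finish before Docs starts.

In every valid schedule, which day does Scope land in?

Handover is fixed at Mon and must come before Scope, so Scope is at least Tue.
Review is fixed at Wed and must come after Scope, so Scope is at most Tue.
So Scope must be Tue.

Tue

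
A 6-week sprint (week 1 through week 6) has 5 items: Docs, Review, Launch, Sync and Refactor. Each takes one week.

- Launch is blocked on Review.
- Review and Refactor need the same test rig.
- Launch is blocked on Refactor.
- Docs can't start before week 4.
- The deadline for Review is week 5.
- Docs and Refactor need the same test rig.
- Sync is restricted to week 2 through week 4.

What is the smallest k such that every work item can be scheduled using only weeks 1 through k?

4 weeks

The precedence chain requires at least 2 distinct weeks.
Docs can't be placed before week 4, so the schedule must run through at least week 4.
4 works (last occupied week: week 4): for example Launch=week 3; Docs=week 4; Sync=week 2; Review=week 1; Refactor=week 2.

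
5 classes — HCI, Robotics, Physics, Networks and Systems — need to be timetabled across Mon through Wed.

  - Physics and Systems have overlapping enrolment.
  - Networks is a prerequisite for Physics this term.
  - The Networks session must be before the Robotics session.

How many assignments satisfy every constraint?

Splitting on HCI: it can be Mon (10), Tue (10), Wed (10). Listing each branch's schedules as (Robotics, Physics, Networks, Systems):
HCI=Mon: (Tue,Tue,Mon,Mon) (Tue,Tue,Mon,Wed) (Tue,Wed,Mon,Mon) (Tue,Wed,Mon,Tue) (Wed,Tue,Mon,Mon) (Wed,Tue,Mon,Wed) (Wed,Wed,Mon,Mon) (Wed,Wed,Mon,Tue) (Wed,Wed,Tue,Mon) (Wed,Wed,Tue,Tue) — 10.
HCI=Tue: (Tue,Tue,Mon,Mon) (Tue,Tue,Mon,Wed) (Tue,Wed,Mon,Mon) (Tue,Wed,Mon,Tue) (Wed,Tue,Mon,Mon) (Wed,Tue,Mon,Wed) (Wed,Wed,Mon,Mon) (Wed,Wed,Mon,Tue) (Wed,Wed,Tue,Mon) (Wed,Wed,Tue,Tue) — 10.
HCI=Wed: (Tue,Tue,Mon,Mon) (Tue,Tue,Mon,Wed) (Tue,Wed,Mon,Mon) (Tue,Wed,Mon,Tue) (Wed,Tue,Mon,Mon) (Wed,Tue,Mon,Wed) (Wed,Wed,Mon,Mon) (Wed,Wed,Mon,Tue) (Wed,Wed,Tue,Mon) (Wed,Wed,Tue,Tue) — 10.
Summing: 10 + 10 + 10 = 30.

30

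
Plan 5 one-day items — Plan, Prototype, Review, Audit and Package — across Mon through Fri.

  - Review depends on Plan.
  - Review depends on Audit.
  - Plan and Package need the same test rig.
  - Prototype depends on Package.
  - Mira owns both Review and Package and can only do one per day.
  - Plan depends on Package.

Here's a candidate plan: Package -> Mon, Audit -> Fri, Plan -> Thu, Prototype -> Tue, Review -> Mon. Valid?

Plan depends on Package — holds.
Review depends on Audit — violated.
Review depends on Plan — violated.
Plan and Package need the same test rig — holds.
Prototype depends on Package — holds.
Mira owns both Review and Package and can only do one per day — violated.

Invalid. Review depends on Audit.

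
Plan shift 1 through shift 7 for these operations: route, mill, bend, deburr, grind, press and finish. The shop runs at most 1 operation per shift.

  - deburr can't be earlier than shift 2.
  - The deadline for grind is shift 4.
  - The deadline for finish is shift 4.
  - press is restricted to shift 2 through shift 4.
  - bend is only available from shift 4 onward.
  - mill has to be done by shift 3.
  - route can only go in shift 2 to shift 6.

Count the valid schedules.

56

Splitting on route: it can be shift 5 (28), shift 6 (28). Listing each branch's schedules as (mill, bend, deburr, grind, press, finish) by shift number:
route=shift 5: (1,6,7,2,3,4) (1,6,7,2,4,3) (1,6,7,3,2,4) (1,6,7,3,4,2) (1,6,7,4,2,3) (1,6,7,4,3,2) (1,7,6,2,3,4) (1,7,6,2,4,3) (1,7,6,3,2,4) (1,7,6,3,4,2) (1,7,6,4,2,3) (1,7,6,4,3,2) (2,6,7,1,3,4) (2,6,7,1,4,3) (2,6,7,3,4,1) (2,6,7,4,3,1) (2,7,6,1,3,4) (2,7,6,1,4,3) (2,7,6,3,4,1) (2,7,6,4,3,1) (3,6,7,1,2,4) (3,6,7,1,4,2) (3,6,7,2,4,1) (3,6,7,4,2,1) (3,7,6,1,2,4) (3,7,6,1,4,2) (3,7,6,2,4,1) (3,7,6,4,2,1) — 28.
route=shift 6: (1,5,7,2,3,4) (1,5,7,2,4,3) (1,5,7,3,2,4) (1,5,7,3,4,2) (1,5,7,4,2,3) (1,5,7,4,3,2) (1,7,5,2,3,4) (1,7,5,2,4,3) (1,7,5,3,2,4) (1,7,5,3,4,2) (1,7,5,4,2,3) (1,7,5,4,3,2) (2,5,7,1,3,4) (2,5,7,1,4,3) (2,5,7,3,4,1) (2,5,7,4,3,1) (2,7,5,1,3,4) (2,7,5,1,4,3) (2,7,5,3,4,1) (2,7,5,4,3,1) (3,5,7,1,2,4) (3,5,7,1,4,2) (3,5,7,2,4,1) (3,5,7,4,2,1) (3,7,5,1,2,4) (3,7,5,1,4,2) (3,7,5,2,4,1) (3,7,5,4,2,1) — 28.
Summing: 28 + 28 = 56.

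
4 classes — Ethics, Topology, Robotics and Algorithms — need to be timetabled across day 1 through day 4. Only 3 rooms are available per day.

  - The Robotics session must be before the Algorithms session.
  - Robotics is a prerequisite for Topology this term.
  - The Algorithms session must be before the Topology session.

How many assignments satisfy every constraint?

Splitting on Ethics: it can be day 1 (4), day 2 (4), day 3 (4), day 4 (4). Listing each branch's schedules as (Topology, Robotics, Algorithms) by day number:
Ethics=day 1: (3,1,2) (4,1,2) (4,1,3) (4,2,3) — 4.
Ethics=day 2: (3,1,2) (4,1,2) (4,1,3) (4,2,3) — 4.
Ethics=day 3: (3,1,2) (4,1,2) (4,1,3) (4,2,3) — 4.
Ethics=day 4: (3,1,2) (4,1,2) (4,1,3) (4,2,3) — 4.
Summing: 4 + 4 + 4 + 4 = 16.

16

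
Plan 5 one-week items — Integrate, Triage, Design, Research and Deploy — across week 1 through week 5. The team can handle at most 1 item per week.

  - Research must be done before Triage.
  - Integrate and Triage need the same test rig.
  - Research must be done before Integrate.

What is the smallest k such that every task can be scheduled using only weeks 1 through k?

The precedence chain requires at least 2 distinct weeks.
With at most 1 per week and 5 tasks, at least 5 weeks are needed.
5 works (last occupied week: week 5): for example Deploy -> week 5, Triage -> week 3, Design -> week 4, Research -> week 1, Integrate -> week 2.

5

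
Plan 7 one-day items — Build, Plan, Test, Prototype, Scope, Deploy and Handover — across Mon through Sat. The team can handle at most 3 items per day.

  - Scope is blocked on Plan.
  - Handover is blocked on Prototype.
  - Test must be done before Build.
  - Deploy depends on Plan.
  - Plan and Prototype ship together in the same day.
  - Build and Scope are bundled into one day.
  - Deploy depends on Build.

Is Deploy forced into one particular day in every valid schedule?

No

Deploy can be Wed (e.g. Prototype=Mon; Deploy=Wed; Handover=Tue; Test=Mon; Plan=Mon; Scope=Tue; Build=Tue) or Thu (e.g. Plan in Mon; Deploy in Thu; Build in Tue; Handover in Tue; Scope in Tue; Test in Mon; Prototype in Mon).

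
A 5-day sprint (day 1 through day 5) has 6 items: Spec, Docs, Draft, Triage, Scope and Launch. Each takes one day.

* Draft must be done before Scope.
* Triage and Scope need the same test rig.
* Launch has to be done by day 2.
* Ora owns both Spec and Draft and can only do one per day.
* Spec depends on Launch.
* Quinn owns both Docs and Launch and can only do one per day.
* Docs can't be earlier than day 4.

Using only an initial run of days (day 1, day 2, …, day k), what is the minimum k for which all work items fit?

4

The precedence chain requires at least 2 distinct days.
Docs can't be placed before day 4, so the schedule must run through at least day 4.
4 works (last occupied day: day 4): for example Draft in day 1; Docs in day 4; Scope in day 2; Spec in day 2; Triage in day 1; Launch in day 1.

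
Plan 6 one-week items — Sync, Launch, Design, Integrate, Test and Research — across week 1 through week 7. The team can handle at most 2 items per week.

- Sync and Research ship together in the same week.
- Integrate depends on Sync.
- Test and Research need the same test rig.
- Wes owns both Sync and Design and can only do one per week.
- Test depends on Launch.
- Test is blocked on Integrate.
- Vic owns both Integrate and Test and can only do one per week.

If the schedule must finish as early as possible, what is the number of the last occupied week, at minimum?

The precedence chain requires at least 3 distinct weeks.
With at most 2 per week and 6 work items, at least 3 weeks are needed.
3 works (last occupied week: week 3): for example Sync=week 1; Research=week 1; Integrate=week 2; Design=week 3; Launch=week 2; Test=week 3.

week 3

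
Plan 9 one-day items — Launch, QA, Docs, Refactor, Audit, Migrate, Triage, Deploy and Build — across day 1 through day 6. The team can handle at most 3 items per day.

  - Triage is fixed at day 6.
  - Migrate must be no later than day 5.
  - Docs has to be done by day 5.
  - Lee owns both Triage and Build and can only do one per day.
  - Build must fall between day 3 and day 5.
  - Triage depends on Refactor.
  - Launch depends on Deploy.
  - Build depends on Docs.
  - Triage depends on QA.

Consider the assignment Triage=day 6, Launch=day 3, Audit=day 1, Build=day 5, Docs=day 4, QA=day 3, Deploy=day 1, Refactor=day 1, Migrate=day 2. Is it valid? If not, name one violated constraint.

Valid

Triage is fixed at day 6 — holds.
Triage depends on Refactor — holds.
Build must fall between day 3 and day 5 — holds.
Lee owns both Triage and Build and can only do one per day — holds.
Launch depends on Deploy — holds.
Docs has to be done by day 5 — holds.
The team can handle at most 3 items per day — holds.
Triage depends on QA — holds.
Migrate must be no later than day 5 — holds.
Build depends on Docs — holds.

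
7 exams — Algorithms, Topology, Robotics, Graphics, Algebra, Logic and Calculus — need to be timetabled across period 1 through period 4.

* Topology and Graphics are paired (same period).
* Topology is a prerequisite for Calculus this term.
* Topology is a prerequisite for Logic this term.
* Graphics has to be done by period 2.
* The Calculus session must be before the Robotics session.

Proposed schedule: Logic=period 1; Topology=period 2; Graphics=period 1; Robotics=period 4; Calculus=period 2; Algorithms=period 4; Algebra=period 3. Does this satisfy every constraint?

No — it violates: Topology is a prerequisite for Logic this term

Topology and Graphics are paired (same period) — violated.
Topology is a prerequisite for Logic this term — violated.
Topology is a prerequisite for Calculus this term — violated.
Graphics has to be done by period 2 — holds.
The Calculus session must be before the Robotics session — holds.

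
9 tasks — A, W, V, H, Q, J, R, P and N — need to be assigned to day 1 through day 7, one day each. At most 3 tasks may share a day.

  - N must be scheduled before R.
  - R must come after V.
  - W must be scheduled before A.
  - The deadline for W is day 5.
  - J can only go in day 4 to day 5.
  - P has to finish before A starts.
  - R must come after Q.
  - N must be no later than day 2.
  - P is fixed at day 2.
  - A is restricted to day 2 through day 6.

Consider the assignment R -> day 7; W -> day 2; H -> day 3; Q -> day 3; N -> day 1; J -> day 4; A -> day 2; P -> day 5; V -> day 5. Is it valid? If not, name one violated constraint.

No — it violates: P has to finish before A starts

R must come after V — holds.
At most 3 tasks may share a day — holds.
R must come after Q — holds.
J can only go in day 4 to day 5 — holds.
A is restricted to day 2 through day 6 — holds.
N must be no later than day 2 — holds.
P is fixed at day 2 — violated.
W must be scheduled before A — violated.
N must be scheduled before R — holds.
P has to finish before A starts — violated.
The deadline for W is day 5 — holds.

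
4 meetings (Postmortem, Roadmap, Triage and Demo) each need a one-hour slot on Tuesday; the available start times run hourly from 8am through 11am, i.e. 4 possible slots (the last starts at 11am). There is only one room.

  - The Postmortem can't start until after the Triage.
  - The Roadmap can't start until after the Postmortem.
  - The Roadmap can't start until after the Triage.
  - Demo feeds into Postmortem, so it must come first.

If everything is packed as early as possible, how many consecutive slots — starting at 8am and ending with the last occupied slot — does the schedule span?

4

The precedence chain requires at least 3 distinct slots.
With at most 1 per slot and 4 meetings, at least 4 slots are needed.
4 works (last occupied slot: 11am): for example Triage in 8am; Roadmap in 11am; Demo in 9am; Postmortem in 10am.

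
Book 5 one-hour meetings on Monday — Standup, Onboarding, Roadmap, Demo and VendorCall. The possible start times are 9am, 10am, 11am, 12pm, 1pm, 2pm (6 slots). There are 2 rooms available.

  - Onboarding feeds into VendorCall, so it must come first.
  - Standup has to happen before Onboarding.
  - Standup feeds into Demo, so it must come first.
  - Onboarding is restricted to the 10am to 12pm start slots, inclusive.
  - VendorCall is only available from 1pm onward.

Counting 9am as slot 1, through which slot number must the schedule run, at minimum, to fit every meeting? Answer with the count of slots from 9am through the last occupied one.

The precedence chain requires at least 3 distinct slots.
With at most 2 per slot and 5 meetings, at least 3 slots are needed.
VendorCall can't be placed before 1pm — that is slot 5 counting from 9am — so the schedule must run through at least 5 slots.
5 works (last occupied slot: 1pm): for example Roadmap -> 9am, Onboarding -> 10am, Demo -> 10am, VendorCall -> 1pm, Standup -> 9am.

5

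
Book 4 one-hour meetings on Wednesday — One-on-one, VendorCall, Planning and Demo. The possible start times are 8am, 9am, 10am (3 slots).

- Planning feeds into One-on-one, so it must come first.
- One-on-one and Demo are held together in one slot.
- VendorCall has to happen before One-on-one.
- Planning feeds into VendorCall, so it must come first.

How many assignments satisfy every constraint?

Enumerating: Demo in 10am; One-on-one in 10am; VendorCall in 9am; Planning in 8am.

1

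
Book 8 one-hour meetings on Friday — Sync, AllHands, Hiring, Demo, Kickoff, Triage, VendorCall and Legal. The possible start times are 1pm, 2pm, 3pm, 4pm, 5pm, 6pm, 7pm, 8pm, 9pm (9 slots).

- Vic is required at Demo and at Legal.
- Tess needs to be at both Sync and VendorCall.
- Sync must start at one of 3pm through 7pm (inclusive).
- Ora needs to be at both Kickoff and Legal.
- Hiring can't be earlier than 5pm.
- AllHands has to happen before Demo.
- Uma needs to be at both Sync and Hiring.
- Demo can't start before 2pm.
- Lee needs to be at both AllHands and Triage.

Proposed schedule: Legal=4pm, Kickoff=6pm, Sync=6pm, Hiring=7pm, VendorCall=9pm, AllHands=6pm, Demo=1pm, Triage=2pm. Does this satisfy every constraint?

No — it violates: Demo can't start before 2pm

Vic is required at Demo and at Legal — holds.
Demo can't start before 2pm — violated.
Uma needs to be at both Sync and Hiring — holds.
AllHands has to happen before Demo — violated.
Sync must start at one of 3pm through 7pm (inclusive) — holds.
Tess needs to be at both Sync and VendorCall — holds.
Lee needs to be at both AllHands and Triage — holds.
Hiring can't be earlier than 5pm — holds.
Ora needs to be at both Kickoff and Legal — holds.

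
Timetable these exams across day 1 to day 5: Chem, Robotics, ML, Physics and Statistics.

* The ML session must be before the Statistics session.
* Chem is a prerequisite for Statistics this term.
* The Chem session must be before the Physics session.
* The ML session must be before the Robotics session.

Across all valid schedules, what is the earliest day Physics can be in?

day 2

Precedence pushes Physics to at least day 2.
Physics at day 2 is achievable: Chem=day 1; ML=day 1; Statistics=day 2; Physics=day 2; Robotics=day 2.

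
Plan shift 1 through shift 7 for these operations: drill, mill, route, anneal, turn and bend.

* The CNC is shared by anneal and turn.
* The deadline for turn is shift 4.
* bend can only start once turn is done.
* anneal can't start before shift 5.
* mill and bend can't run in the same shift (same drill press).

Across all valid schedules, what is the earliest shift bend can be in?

shift 2

Precedence pushes bend to at least shift 2.
bend at shift 2 is achievable: bend in shift 2; turn in shift 1; mill in shift 1; route in shift 1; drill in shift 1; anneal in shift 5.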